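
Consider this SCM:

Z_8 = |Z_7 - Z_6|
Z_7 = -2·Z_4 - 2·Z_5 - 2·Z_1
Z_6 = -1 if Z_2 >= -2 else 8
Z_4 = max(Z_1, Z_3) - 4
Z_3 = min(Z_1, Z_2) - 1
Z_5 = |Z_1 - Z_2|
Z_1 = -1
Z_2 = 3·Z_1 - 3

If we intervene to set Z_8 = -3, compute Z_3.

-7

Under do(Z_8=-3), the mechanism Z_8 = |Z_7 - Z_6| is discarded; Z_8 is fixed at -3.
No directed path runs from Z_8 to Z_3, so Z_3 keeps its natural value.
Z_2 = 3·Z_1 - 3  [with Z_1=-1]  = -6
Z_3 = min(Z_1, Z_2) - 1  [with Z_1=-1, Z_2=-6]  = -7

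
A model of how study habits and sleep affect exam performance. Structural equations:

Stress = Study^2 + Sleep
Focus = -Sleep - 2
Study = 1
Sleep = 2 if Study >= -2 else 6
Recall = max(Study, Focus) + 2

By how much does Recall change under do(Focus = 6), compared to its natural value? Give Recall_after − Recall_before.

Intervening sets Focus = 6 and removes its equation (Focus = -Sleep - 2).
Recall = max(Study, Focus) + 2  [with Study=1, Focus=6]  = 8
Without intervention: Sleep = 2 if Study >= -2 else 6  [with Study=1]  = 2; Focus = -Sleep - 2  [with Sleep=2]  = -4; Recall = max(Study, Focus) + 2  [with Study=1, Focus=-4]  = 3.
Change = 8 − 3 = 5.

5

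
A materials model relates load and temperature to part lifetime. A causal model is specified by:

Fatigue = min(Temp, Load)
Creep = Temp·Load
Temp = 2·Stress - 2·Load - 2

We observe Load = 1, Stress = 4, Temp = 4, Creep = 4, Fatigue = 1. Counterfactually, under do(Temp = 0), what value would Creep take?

0

The intervention breaks the incoming arrows to Temp: Temp = 2·Stress - 2·Load - 2 no longer applies, and Temp = 0.
Creep = Temp·Load  [with Temp=0, Load=1]  = 0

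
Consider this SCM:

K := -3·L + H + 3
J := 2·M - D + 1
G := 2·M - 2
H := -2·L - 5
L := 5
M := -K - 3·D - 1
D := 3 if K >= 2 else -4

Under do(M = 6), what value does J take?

Under do(M=6), the mechanism M := -K - 3·D - 1 is discarded; M is fixed at 6.
H = -2·L - 5  [with L=5]  = -15
K = -3·L + H + 3  [with L=5, H=-15]  = -27
D = 3 if K >= 2 else -4  [with K=-27]  = -4
J = 2·M - D + 1  [with M=6, D=-4]  = 17

17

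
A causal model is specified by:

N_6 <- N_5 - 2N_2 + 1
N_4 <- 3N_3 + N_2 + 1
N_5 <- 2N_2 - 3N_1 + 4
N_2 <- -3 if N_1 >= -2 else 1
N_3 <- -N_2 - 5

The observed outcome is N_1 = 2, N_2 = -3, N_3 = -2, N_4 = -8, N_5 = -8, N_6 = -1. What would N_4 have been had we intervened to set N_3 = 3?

7

The intervention breaks the incoming arrows to N_3: N_3 <- -N_2 - 5 no longer applies, and N_3 = 3.
N_2 = -3 if N_1 >= -2 else 1  [with N_1=2]  = -3
N_4 = 3N_3 + N_2 + 1  [with N_3=3, N_2=-3]  = 7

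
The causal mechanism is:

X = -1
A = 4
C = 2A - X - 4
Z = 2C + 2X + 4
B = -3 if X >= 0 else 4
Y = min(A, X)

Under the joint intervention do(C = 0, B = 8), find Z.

The joint intervention fixes C = 0, B = 8, removing each variable's own equation.
Z = 2C + 2X + 4  [with C=0, X=-1]  = 2

2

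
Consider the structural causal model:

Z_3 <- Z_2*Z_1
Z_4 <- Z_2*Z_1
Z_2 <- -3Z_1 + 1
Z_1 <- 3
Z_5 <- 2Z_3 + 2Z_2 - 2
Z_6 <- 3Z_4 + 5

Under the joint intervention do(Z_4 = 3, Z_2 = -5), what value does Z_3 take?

-15

Setting Z_4 = 3, Z_2 = -5 by intervention discards those variables' equations.
Z_3 = Z_2*Z_1  [with Z_2=-5, Z_1=3]  = -15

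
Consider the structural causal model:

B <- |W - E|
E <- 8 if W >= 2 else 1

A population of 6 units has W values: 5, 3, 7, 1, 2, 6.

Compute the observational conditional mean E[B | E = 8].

Observing E=8 restricts to units where E's equation naturally yields 8: W ∈ {5, 3, 7, 2, 6}. In that subpopulation B = 3, 5, 1, 6, 2, mean 3.4.

3.4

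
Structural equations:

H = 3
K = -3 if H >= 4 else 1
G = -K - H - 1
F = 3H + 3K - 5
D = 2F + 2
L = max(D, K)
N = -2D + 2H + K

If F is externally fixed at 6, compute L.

14

Under do(F=6), the mechanism F = 3H + 3K - 5 is discarded; F is fixed at 6.
K = -3 if H >= 4 else 1  [with H=3]  = 1
D = 2F + 2  [with F=6]  = 14
L = max(D, K)  [with D=14, K=1]  = 14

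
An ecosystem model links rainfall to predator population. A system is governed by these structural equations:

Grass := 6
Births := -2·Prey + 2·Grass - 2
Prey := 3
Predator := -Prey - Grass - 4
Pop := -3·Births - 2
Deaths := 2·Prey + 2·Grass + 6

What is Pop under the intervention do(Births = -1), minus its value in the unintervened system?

15

Under do(Births=-1), the mechanism Births := -2·Prey + 2·Grass - 2 is discarded; Births is fixed at -1.
Pop = -3·Births - 2  [with Births=-1]  = 1
Without intervention: Births = -2·Prey + 2·Grass - 2  [with Prey=3, Grass=6]  = 4; Pop = -3·Births - 2  [with Births=4]  = -14.
Change = 1 − (-14) = 15.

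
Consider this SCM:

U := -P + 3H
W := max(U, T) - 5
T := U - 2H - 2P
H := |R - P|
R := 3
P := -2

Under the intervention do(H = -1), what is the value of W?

0

The intervention breaks the incoming arrows to H: H := |R - P| no longer applies, and H = -1.
U = -P + 3H  [with P=-2, H=-1]  = -1
T = U - 2H - 2P  [with U=-1, H=-1, P=-2]  = 5
W = max(U, T) - 5  [with U=-1, T=5]  = 0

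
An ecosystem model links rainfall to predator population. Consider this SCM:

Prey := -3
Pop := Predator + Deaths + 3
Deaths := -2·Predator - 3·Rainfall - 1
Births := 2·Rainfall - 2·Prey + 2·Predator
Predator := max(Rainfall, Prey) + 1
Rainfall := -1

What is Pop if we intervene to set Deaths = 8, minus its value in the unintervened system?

The intervention breaks the incoming arrows to Deaths: Deaths := -2·Predator - 3·Rainfall - 1 no longer applies, and Deaths = 8.
Predator = max(Rainfall, Prey) + 1  [with Rainfall=-1, Prey=-3]  = 0
Pop = Predator + Deaths + 3  [with Predator=0, Deaths=8]  = 11
Without intervention: Predator = max(Rainfall, Prey) + 1  [with Rainfall=-1, Prey=-3]  = 0; Deaths = -2·Predator - 3·Rainfall - 1  [with Predator=0, Rainfall=-1]  = 2; Pop = Predator + Deaths + 3  [with Predator=0, Deaths=2]  = 5.
Change = 11 − 5 = 6.

6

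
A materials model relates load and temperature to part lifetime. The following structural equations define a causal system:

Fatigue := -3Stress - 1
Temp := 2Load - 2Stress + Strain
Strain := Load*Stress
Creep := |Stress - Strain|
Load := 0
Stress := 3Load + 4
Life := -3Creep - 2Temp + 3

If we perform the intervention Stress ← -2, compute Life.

Under do(Stress=-2), the mechanism Stress := 3Load + 4 is discarded; Stress is fixed at -2.
Strain = Load*Stress  [with Load=0, Stress=-2]  = 0
Temp = 2Load - 2Stress + Strain  [with Load=0, Stress=-2, Strain=0]  = 4
Creep = |Stress - Strain|  [with Stress=-2, Strain=0]  = 2
Life = -3Creep - 2Temp + 3  [with Creep=2, Temp=4]  = -11

-11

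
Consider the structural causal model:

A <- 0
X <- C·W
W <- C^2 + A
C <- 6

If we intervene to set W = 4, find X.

The intervention breaks the incoming arrows to W: W <- C^2 + A no longer applies, and W = 4.
X = C·W  [with C=6, W=4]  = 24

24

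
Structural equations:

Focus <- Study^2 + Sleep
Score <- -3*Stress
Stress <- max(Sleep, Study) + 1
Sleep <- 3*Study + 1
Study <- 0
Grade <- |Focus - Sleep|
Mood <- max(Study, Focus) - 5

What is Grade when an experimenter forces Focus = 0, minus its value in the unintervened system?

1

The intervention breaks the incoming arrows to Focus: Focus <- Study^2 + Sleep no longer applies, and Focus = 0.
Sleep = 3*Study + 1  [with Study=0]  = 1
Grade = |Focus - Sleep|  [with Focus=0, Sleep=1]  = 1
Without intervention: Sleep = 3*Study + 1  [with Study=0]  = 1; Focus = Study^2 + Sleep  [with Study=0, Sleep=1]  = 1; Grade = |Focus - Sleep|  [with Focus=1, Sleep=1]  = 0.
Change = 1 − 0 = 1.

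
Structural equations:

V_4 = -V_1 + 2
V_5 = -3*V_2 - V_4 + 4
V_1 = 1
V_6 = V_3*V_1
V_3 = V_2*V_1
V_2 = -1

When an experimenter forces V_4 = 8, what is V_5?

-1

Intervening sets V_4 = 8 and removes its equation (V_4 = -V_1 + 2).
V_5 = -3*V_2 - V_4 + 4  [with V_2=-1, V_4=8]  = -1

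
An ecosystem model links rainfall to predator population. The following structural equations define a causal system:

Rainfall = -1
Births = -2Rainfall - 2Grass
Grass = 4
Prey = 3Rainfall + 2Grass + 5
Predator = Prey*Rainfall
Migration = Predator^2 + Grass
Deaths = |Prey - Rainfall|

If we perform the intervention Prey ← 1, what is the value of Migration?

The intervention breaks the incoming arrows to Prey: Prey = 3Rainfall + 2Grass + 5 no longer applies, and Prey = 1.
Predator = Prey*Rainfall  [with Prey=1, Rainfall=-1]  = -1
Migration = Predator^2 + Grass  [with Predator=-1, Grass=4]  = 5

5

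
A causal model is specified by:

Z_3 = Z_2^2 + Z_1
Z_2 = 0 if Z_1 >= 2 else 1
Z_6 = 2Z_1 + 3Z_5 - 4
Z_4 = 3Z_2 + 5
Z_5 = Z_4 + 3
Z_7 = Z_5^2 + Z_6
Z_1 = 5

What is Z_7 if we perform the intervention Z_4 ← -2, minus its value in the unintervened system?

The intervention breaks the incoming arrows to Z_4: Z_4 = 3Z_2 + 5 no longer applies, and Z_4 = -2.
Z_5 = Z_4 + 3  [with Z_4=-2]  = 1
Z_6 = 2Z_1 + 3Z_5 - 4  [with Z_1=5, Z_5=1]  = 9
Z_7 = Z_5^2 + Z_6  [with Z_5=1, Z_6=9]  = 10
Without intervention: Z_2 = 0 if Z_1 >= 2 else 1  [with Z_1=5]  = 0; Z_4 = 3Z_2 + 5  [with Z_2=0]  = 5; Z_5 = Z_4 + 3  [with Z_4=5]  = 8; Z_6 = 2Z_1 + 3Z_5 - 4  [with Z_1=5, Z_5=8]  = 30; Z_7 = Z_5^2 + Z_6  [with Z_5=8, Z_6=30]  = 94.
Change = 10 − 94 = -84.

-84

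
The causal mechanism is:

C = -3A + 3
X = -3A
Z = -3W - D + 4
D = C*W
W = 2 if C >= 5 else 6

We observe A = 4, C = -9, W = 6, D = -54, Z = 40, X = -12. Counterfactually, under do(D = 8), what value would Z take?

-22

Intervening sets D = 8 and removes its equation (D = C*W).
C = -3A + 3  [with A=4]  = -9
W = 2 if C >= 5 else 6  [with C=-9]  = 6
Z = -3W - D + 4  [with W=6, D=8]  = -22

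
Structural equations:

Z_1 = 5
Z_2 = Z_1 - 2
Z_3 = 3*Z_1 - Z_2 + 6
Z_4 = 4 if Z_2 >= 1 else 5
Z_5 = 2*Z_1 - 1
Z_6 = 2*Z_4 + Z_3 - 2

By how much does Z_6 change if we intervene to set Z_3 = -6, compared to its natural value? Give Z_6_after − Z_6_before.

The intervention breaks the incoming arrows to Z_3: Z_3 = 3*Z_1 - Z_2 + 6 no longer applies, and Z_3 = -6.
Z_2 = Z_1 - 2  [with Z_1=5]  = 3
Z_4 = 4 if Z_2 >= 1 else 5  [with Z_2=3]  = 4
Z_6 = 2*Z_4 + Z_3 - 2  [with Z_4=4, Z_3=-6]  = 0
Without intervention: Z_2 = Z_1 - 2  [with Z_1=5]  = 3; Z_3 = 3*Z_1 - Z_2 + 6  [with Z_1=5, Z_2=3]  = 18; Z_4 = 4 if Z_2 >= 1 else 5  [with Z_2=3]  = 4; Z_6 = 2*Z_4 + Z_3 - 2  [with Z_4=4, Z_3=18]  = 24.
Change = 0 − 24 = -24.

-24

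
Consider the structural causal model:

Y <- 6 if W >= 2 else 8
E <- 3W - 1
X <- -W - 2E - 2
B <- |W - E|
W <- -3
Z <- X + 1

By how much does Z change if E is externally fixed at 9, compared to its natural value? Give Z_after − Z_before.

-38

do(E=9) replaces the equation E <- 3W - 1 with the constant E = 9.
X = -W - 2E - 2  [with W=-3, E=9]  = -17
Z = X + 1  [with X=-17]  = -16
Without intervention: E = 3W - 1  [with W=-3]  = -10; X = -W - 2E - 2  [with W=-3, E=-10]  = 21; Z = X + 1  [with X=21]  = 22.
Change = -16 − 22 = -38.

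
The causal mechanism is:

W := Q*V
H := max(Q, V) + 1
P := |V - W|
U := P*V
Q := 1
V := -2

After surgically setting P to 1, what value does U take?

The intervention breaks the incoming arrows to P: P := |V - W| no longer applies, and P = 1.
U = P*V  [with P=1, V=-2]  = -2

-2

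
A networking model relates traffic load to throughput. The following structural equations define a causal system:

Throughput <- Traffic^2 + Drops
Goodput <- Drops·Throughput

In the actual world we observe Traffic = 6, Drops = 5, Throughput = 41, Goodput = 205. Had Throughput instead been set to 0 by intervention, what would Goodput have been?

The intervention breaks the incoming arrows to Throughput: Throughput <- Traffic^2 + Drops no longer applies, and Throughput = 0.
Goodput = Drops·Throughput  [with Drops=5, Throughput=0]  = 0

0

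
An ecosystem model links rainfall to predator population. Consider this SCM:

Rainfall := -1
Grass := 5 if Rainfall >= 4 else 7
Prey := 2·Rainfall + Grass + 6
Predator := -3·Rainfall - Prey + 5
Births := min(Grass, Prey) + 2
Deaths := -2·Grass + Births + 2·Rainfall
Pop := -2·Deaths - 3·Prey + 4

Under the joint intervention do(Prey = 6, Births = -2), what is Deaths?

Setting Prey = 6, Births = -2 by intervention discards those variables' equations.
Grass = 5 if Rainfall >= 4 else 7  [with Rainfall=-1]  = 7
Deaths = -2·Grass + Births + 2·Rainfall  [with Grass=7, Births=-2, Rainfall=-1]  = -18

-18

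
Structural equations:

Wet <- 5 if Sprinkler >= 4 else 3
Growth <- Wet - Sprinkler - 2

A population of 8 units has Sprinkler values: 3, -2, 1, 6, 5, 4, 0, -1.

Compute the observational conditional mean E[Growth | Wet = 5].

Observing Wet=5 restricts to units where Wet's equation naturally yields 5: Sprinkler ∈ {6, 5, 4}. In that subpopulation Growth = -3, -2, -1, mean -2.

-2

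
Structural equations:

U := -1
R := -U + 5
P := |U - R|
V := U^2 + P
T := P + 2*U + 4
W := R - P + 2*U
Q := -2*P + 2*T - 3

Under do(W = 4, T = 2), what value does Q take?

Setting W = 4, T = 2 by intervention discards those variables' equations.
R = -U + 5  [with U=-1]  = 6
P = |U - R|  [with U=-1, R=6]  = 7
Q = -2*P + 2*T - 3  [with P=7, T=2]  = -13

-13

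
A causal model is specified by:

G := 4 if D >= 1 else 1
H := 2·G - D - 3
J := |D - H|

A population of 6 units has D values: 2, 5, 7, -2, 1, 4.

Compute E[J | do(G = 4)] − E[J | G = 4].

Every unit gets G=4 under the intervention. J values become 1, 5, 9, 9, 3, 3; E[J|do(G=4)] = 5.
Observing G=4 restricts to units where G's equation naturally yields 4: D ∈ {2, 5, 7, 1, 4}. In that subpopulation J = 1, 5, 9, 3, 3, mean 4.2.
Difference = 5 − 4.2 = 0.8.

0.8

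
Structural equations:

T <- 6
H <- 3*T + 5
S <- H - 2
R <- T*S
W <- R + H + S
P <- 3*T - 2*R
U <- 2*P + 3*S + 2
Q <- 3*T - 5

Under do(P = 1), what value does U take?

67

Intervening sets P = 1 and removes its equation (P <- 3*T - 2*R).
H = 3*T + 5  [with T=6]  = 23
S = H - 2  [with H=23]  = 21
U = 2*P + 3*S + 2  [with P=1, S=21]  = 67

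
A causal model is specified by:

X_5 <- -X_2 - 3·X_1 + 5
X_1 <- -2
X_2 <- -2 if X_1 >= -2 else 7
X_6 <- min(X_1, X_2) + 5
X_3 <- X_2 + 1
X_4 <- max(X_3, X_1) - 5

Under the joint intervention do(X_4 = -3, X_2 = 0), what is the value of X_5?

11

The joint intervention fixes X_4 = -3, X_2 = 0, removing each variable's own equation.
X_5 = -X_2 - 3·X_1 + 5  [with X_2=0, X_1=-2]  = 11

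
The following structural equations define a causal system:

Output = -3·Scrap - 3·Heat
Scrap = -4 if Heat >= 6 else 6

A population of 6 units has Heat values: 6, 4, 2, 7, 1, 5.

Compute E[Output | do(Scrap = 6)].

Every unit gets Scrap=6 under the intervention. Output values become -36, -30, -24, -39, -21, -33; E[Output|do(Scrap=6)] = -30.5.

-30.5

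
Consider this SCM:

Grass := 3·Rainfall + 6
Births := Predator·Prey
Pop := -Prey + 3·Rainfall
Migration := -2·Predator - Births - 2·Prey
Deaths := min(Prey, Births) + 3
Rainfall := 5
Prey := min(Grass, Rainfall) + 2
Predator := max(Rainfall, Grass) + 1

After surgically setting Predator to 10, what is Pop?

do(Predator=10) replaces the equation Predator := max(Rainfall, Grass) + 1 with the constant Predator = 10.
No directed path runs from Predator to Pop, so Pop keeps its natural value.
Grass = 3·Rainfall + 6  [with Rainfall=5]  = 21
Prey = min(Grass, Rainfall) + 2  [with Grass=21, Rainfall=5]  = 7
Pop = -Prey + 3·Rainfall  [with Prey=7, Rainfall=5]  = 8

8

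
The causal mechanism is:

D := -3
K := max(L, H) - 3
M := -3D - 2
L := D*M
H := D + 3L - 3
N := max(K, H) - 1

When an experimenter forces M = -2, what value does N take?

11

Under do(M=-2), the mechanism M := -3D - 2 is discarded; M is fixed at -2.
L = D*M  [with D=-3, M=-2]  = 6
H = D + 3L - 3  [with D=-3, L=6]  = 12
K = max(L, H) - 3  [with L=6, H=12]  = 9
N = max(K, H) - 1  [with K=9, H=12]  = 11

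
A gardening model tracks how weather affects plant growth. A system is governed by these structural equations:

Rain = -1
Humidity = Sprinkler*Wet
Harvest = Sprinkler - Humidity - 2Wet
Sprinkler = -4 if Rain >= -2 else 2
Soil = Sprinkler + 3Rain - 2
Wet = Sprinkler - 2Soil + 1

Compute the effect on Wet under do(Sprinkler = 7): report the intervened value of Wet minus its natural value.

Under do(Sprinkler=7), the mechanism Sprinkler = -4 if Rain >= -2 else 2 is discarded; Sprinkler is fixed at 7.
Soil = Sprinkler + 3Rain - 2  [with Sprinkler=7, Rain=-1]  = 2
Wet = Sprinkler - 2Soil + 1  [with Sprinkler=7, Soil=2]  = 4
Without intervention: Sprinkler = -4 if Rain >= -2 else 2  [with Rain=-1]  = -4; Soil = Sprinkler + 3Rain - 2  [with Sprinkler=-4, Rain=-1]  = -9; Wet = Sprinkler - 2Soil + 1  [with Sprinkler=-4, Soil=-9]  = 15.
Change = 4 − 15 = -11.

-11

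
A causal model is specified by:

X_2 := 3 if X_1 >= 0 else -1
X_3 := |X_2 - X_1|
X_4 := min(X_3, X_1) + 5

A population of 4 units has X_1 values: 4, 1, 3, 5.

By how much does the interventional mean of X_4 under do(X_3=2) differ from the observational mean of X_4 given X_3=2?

0.25

Every unit gets X_3=2 under the intervention. X_4 values become 7, 6, 7, 7; E[X_4|do(X_3=2)] = 6.75.
E[X_4|X_3=2] averages over only the 2 units with X_3=2 (X_1 = 1, 5): X_4 = 6, 7, mean 6.5.
Difference = 6.75 − 6.5 = 0.25.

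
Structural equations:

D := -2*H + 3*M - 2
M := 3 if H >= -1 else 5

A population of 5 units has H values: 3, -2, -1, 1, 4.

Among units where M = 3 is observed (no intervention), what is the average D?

Observing M=3 restricts to units where M's equation naturally yields 3: H ∈ {3, -1, 1, 4}. In that subpopulation D = 1, 9, 5, -1, mean 3.5.

3.5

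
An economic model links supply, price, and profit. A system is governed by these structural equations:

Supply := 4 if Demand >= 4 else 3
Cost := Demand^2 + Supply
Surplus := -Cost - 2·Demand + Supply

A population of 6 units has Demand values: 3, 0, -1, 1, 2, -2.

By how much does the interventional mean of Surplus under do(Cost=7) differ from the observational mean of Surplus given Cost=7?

-1

Every unit gets Cost=7 under the intervention. Surplus values become -10, -4, -2, -6, -8, 0; E[Surplus|do(Cost=7)] = -5.
E[Surplus|Cost=7] averages over only the 2 units with Cost=7 (Demand = 2, -2): Surplus = -8, 0, mean -4.
Difference = -5 − (-4) = -1.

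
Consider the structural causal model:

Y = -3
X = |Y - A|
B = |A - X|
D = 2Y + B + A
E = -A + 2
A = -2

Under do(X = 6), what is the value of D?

0

The intervention breaks the incoming arrows to X: X = |Y - A| no longer applies, and X = 6.
B = |A - X|  [with A=-2, X=6]  = 8
D = 2Y + B + A  [with Y=-3, B=8, A=-2]  = 0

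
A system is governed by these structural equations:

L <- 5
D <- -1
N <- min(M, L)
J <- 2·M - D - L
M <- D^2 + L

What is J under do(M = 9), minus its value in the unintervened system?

do(M=9) replaces the equation M <- D^2 + L with the constant M = 9.
J = 2·M - D - L  [with M=9, D=-1, L=5]  = 14
Without intervention: M = D^2 + L  [with D=-1, L=5]  = 6; J = 2·M - D - L  [with M=6, D=-1, L=5]  = 8.
Change = 14 − 8 = 6.

6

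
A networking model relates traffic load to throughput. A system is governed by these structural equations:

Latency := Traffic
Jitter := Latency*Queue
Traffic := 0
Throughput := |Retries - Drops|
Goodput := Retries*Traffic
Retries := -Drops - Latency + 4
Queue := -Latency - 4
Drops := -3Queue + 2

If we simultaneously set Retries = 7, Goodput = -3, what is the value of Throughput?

Setting Retries = 7, Goodput = -3 by intervention discards those variables' equations.
Latency = Traffic  [with Traffic=0]  = 0
Queue = -Latency - 4  [with Latency=0]  = -4
Drops = -3Queue + 2  [with Queue=-4]  = 14
Throughput = |Retries - Drops|  [with Retries=7, Drops=14]  = 7

7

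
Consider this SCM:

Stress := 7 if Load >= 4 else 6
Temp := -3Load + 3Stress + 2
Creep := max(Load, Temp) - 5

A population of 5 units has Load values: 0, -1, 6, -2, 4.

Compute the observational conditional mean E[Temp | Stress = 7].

Conditioning on Stress=7 selects the 2 unit(s) with Load ∈ {6, 4}. Their Temp values: 5, 11. Mean = 8.

8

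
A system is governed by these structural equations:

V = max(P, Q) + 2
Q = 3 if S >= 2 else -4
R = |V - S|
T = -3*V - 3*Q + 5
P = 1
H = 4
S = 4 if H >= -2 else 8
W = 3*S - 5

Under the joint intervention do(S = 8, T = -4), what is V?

5

Setting S = 8, T = -4 by intervention discards those variables' equations.
Q = 3 if S >= 2 else -4  [with S=8]  = 3
V = max(P, Q) + 2  [with P=1, Q=3]  = 5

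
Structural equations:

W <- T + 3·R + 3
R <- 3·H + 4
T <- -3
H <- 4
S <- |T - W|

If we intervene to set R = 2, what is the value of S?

do(R=2) replaces the equation R <- 3·H + 4 with the constant R = 2.
W = T + 3·R + 3  [with T=-3, R=2]  = 6
S = |T - W|  [with T=-3, W=6]  = 9

9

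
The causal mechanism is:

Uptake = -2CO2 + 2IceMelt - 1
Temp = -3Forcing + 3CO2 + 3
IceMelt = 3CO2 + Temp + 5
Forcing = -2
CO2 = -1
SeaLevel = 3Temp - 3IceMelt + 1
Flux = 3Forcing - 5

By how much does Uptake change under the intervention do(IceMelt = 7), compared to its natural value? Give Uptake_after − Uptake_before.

-2

The intervention breaks the incoming arrows to IceMelt: IceMelt = 3CO2 + Temp + 5 no longer applies, and IceMelt = 7.
Uptake = -2CO2 + 2IceMelt - 1  [with CO2=-1, IceMelt=7]  = 15
Without intervention: Temp = -3Forcing + 3CO2 + 3  [with Forcing=-2, CO2=-1]  = 6; IceMelt = 3CO2 + Temp + 5  [with CO2=-1, Temp=6]  = 8; Uptake = -2CO2 + 2IceMelt - 1  [with CO2=-1, IceMelt=8]  = 17.
Change = 15 − 17 = -2.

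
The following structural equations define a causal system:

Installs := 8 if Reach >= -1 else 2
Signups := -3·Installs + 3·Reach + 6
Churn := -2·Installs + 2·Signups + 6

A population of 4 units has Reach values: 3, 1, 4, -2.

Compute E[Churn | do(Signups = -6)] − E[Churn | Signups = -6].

The intervention sets Signups=-6 in all 4 units regardless of Reach. Recomputing Churn per unit gives -22, -22, -22, -10; average -19.
E[Churn|Signups=-6] averages over only the 2 units with Signups=-6 (Reach = 4, -2): Churn = -22, -10, mean -16.
Difference = -19 − (-16) = -3.

-3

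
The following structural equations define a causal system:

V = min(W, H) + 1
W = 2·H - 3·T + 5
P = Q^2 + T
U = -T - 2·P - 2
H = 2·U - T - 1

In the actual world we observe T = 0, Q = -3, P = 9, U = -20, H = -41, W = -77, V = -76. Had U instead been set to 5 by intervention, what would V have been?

10

The intervention breaks the incoming arrows to U: U = -T - 2·P - 2 no longer applies, and U = 5.
H = 2·U - T - 1  [with U=5, T=0]  = 9
W = 2·H - 3·T + 5  [with H=9, T=0]  = 23
V = min(W, H) + 1  [with W=23, H=9]  = 10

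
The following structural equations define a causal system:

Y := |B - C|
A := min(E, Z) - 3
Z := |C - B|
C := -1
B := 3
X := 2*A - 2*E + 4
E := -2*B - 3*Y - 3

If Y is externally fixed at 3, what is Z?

4

The intervention breaks the incoming arrows to Y: Y := |B - C| no longer applies, and Y = 3.
Z is not downstream of the intervention, so its value is determined by the original equations.
Z = |C - B|  [with C=-1, B=3]  = 4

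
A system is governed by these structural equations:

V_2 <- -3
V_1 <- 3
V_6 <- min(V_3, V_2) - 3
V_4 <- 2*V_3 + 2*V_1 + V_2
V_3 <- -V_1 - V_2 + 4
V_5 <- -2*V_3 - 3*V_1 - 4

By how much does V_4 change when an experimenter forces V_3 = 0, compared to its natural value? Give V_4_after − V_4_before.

-8

The intervention breaks the incoming arrows to V_3: V_3 <- -V_1 - V_2 + 4 no longer applies, and V_3 = 0.
V_4 = 2*V_3 + 2*V_1 + V_2  [with V_3=0, V_1=3, V_2=-3]  = 3
Without intervention: V_3 = -V_1 - V_2 + 4  [with V_1=3, V_2=-3]  = 4; V_4 = 2*V_3 + 2*V_1 + V_2  [with V_3=4, V_1=3, V_2=-3]  = 11.
Change = 3 − 11 = -8.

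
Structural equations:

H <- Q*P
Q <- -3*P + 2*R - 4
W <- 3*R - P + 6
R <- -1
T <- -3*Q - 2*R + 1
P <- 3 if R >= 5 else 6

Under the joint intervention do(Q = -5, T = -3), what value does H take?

-30

The joint intervention fixes Q = -5, T = -3, removing each variable's own equation.
P = 3 if R >= 5 else 6  [with R=-1]  = 6
H = Q*P  [with Q=-5, P=6]  = -30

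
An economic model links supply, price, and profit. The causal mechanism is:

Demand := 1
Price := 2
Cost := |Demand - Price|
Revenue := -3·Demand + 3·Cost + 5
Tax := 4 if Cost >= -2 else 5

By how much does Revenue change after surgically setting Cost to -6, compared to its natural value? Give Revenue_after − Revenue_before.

The intervention breaks the incoming arrows to Cost: Cost := |Demand - Price| no longer applies, and Cost = -6.
Revenue = -3·Demand + 3·Cost + 5  [with Demand=1, Cost=-6]  = -16
Without intervention: Cost = |Demand - Price|  [with Demand=1, Price=2]  = 1; Revenue = -3·Demand + 3·Cost + 5  [with Demand=1, Cost=1]  = 5.
Change = -16 − 5 = -21.

-21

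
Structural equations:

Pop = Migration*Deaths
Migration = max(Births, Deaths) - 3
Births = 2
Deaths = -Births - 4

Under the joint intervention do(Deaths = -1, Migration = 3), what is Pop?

Setting Deaths = -1, Migration = 3 by intervention discards those variables' equations.
Pop = Migration*Deaths  [with Migration=3, Deaths=-1]  = -3

-3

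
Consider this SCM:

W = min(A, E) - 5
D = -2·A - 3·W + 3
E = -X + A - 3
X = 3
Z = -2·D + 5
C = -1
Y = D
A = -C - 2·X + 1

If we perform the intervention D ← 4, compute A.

do(D=4) replaces the equation D = -2·A - 3·W + 3 with the constant D = 4.
A is not downstream of the intervention, so its value is determined by the original equations.
A = -C - 2·X + 1  [with C=-1, X=3]  = -4

-4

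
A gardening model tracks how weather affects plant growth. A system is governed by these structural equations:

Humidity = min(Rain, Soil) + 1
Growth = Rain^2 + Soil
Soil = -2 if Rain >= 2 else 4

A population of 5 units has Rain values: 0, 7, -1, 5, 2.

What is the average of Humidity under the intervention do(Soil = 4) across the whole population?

2.8

Under do(Soil=4), Soil's equation is replaced by Soil=4 for every unit. Per-unit Humidity: 1, 5, 0, 5, 3. Mean = 2.8.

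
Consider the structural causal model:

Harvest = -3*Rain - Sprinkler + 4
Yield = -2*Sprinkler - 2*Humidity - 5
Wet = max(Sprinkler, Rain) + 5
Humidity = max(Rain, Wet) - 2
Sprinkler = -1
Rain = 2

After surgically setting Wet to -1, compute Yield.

do(Wet=-1) replaces the equation Wet = max(Sprinkler, Rain) + 5 with the constant Wet = -1.
Humidity = max(Rain, Wet) - 2  [with Rain=2, Wet=-1]  = 0
Yield = -2*Sprinkler - 2*Humidity - 5  [with Sprinkler=-1, Humidity=0]  = -3

-3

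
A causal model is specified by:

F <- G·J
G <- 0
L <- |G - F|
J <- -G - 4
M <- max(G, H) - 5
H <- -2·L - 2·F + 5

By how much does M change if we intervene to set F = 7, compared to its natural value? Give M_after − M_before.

The intervention breaks the incoming arrows to F: F <- G·J no longer applies, and F = 7.
L = |G - F|  [with G=0, F=7]  = 7
H = -2·L - 2·F + 5  [with L=7, F=7]  = -23
M = max(G, H) - 5  [with G=0, H=-23]  = -5
Without intervention: J = -G - 4  [with G=0]  = -4; F = G·J  [with G=0, J=-4]  = 0; L = |G - F|  [with G=0, F=0]  = 0; H = -2·L - 2·F + 5  [with L=0, F=0]  = 5; M = max(G, H) - 5  [with G=0, H=5]  = 0.
Change = -5 − 0 = -5.

-5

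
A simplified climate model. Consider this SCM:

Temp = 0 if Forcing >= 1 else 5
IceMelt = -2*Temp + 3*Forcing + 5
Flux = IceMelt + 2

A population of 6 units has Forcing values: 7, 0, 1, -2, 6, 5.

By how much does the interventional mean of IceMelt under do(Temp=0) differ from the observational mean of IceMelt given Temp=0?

Under do(Temp=0), Temp's equation is replaced by Temp=0 for every unit. Per-unit IceMelt: 26, 5, 8, -1, 23, 20. Mean = 13.5.
Conditioning on Temp=0 selects the 4 unit(s) with Forcing ∈ {7, 1, 6, 5}. Their IceMelt values: 26, 8, 23, 20. Mean = 19.25.
Difference = 13.5 − 19.25 = -5.75.

-5.75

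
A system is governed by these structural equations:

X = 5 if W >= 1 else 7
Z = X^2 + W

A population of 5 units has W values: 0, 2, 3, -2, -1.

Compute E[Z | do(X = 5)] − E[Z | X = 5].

do(X=5) breaks X's dependence on W. With X=5 fixed, Z across the units is 25, 27, 28, 23, 24, mean 25.4.
Conditioning on X=5 selects the 2 unit(s) with W ∈ {2, 3}. Their Z values: 27, 28. Mean = 27.5.
Difference = 25.4 − 27.5 = -2.1.

-2.1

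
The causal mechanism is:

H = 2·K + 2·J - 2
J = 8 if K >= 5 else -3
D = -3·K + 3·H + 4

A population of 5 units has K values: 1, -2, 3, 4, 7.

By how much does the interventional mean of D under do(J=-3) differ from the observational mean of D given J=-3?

The intervention sets J=-3 in all 5 units regardless of K. Recomputing D per unit gives -17, -26, -11, -8, 1; average -12.2.
E[D|J=-3] averages over only the 4 units with J=-3 (K = 1, -2, 3, 4): D = -17, -26, -11, -8, mean -15.5.
Difference = -12.2 − (-15.5) = 3.3.

3.3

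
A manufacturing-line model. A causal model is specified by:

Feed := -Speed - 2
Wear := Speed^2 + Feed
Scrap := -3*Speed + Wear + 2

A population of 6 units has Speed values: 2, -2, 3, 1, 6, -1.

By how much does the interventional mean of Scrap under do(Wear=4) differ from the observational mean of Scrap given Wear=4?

-3

The intervention sets Wear=4 in all 6 units regardless of Speed. Recomputing Scrap per unit gives 0, 12, -3, 3, -12, 9; average 1.5.
Observing Wear=4 restricts to units where Wear's equation naturally yields 4: Speed ∈ {-2, 3}. In that subpopulation Scrap = 12, -3, mean 4.5.
Difference = 1.5 − 4.5 = -3.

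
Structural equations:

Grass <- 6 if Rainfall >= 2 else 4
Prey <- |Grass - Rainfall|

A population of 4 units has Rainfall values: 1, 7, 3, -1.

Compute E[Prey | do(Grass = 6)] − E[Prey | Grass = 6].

The intervention sets Grass=6 in all 4 units regardless of Rainfall. Recomputing Prey per unit gives 5, 1, 3, 7; average 4.
Observing Grass=6 restricts to units where Grass's equation naturally yields 6: Rainfall ∈ {7, 3}. In that subpopulation Prey = 1, 3, mean 2.
Difference = 4 − 2 = 2.

2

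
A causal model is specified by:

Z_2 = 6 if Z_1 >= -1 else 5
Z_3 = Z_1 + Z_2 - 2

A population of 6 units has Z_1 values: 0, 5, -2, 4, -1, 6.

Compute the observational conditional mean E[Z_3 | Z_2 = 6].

6.8

Observing Z_2=6 restricts to units where Z_2's equation naturally yields 6: Z_1 ∈ {0, 5, 4, -1, 6}. In that subpopulation Z_3 = 4, 9, 8, 3, 10, mean 6.8.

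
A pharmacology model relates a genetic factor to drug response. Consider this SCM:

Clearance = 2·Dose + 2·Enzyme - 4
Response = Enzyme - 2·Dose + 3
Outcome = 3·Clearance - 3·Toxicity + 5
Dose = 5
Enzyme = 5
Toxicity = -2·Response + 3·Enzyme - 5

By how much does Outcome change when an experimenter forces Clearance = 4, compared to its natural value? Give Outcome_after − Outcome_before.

-36

The intervention breaks the incoming arrows to Clearance: Clearance = 2·Dose + 2·Enzyme - 4 no longer applies, and Clearance = 4.
Response = Enzyme - 2·Dose + 3  [with Enzyme=5, Dose=5]  = -2
Toxicity = -2·Response + 3·Enzyme - 5  [with Response=-2, Enzyme=5]  = 14
Outcome = 3·Clearance - 3·Toxicity + 5  [with Clearance=4, Toxicity=14]  = -25
Without intervention: Response = Enzyme - 2·Dose + 3  [with Enzyme=5, Dose=5]  = -2; Toxicity = -2·Response + 3·Enzyme - 5  [with Response=-2, Enzyme=5]  = 14; Clearance = 2·Dose + 2·Enzyme - 4  [with Dose=5, Enzyme=5]  = 16; Outcome = 3·Clearance - 3·Toxicity + 5  [with Clearance=16, Toxicity=14]  = 11.
Change = -25 − 11 = -36.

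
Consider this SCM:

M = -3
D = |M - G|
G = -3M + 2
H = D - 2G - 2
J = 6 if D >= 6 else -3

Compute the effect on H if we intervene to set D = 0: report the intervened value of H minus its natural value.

The intervention breaks the incoming arrows to D: D = |M - G| no longer applies, and D = 0.
G = -3M + 2  [with M=-3]  = 11
H = D - 2G - 2  [with D=0, G=11]  = -24
Without intervention: G = -3M + 2  [with M=-3]  = 11; D = |M - G|  [with M=-3, G=11]  = 14; H = D - 2G - 2  [with D=14, G=11]  = -10.
Change = -24 − (-10) = -14.

-14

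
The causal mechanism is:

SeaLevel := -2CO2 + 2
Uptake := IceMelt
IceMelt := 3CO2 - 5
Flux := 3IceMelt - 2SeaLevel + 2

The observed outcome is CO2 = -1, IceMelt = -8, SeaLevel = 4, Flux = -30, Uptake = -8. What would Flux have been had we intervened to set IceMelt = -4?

-18

Under do(IceMelt=-4), the mechanism IceMelt := 3CO2 - 5 is discarded; IceMelt is fixed at -4.
SeaLevel = -2CO2 + 2  [with CO2=-1]  = 4
Flux = 3IceMelt - 2SeaLevel + 2  [with IceMelt=-4, SeaLevel=4]  = -18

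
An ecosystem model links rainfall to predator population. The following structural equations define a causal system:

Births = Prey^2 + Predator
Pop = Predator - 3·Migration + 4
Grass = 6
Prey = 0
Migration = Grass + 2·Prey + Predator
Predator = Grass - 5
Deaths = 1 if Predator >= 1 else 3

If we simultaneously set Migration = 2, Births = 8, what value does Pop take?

-1

Under do(Migration = 2, Births = 8), each intervened variable's structural equation is replaced by its fixed value.
Predator = Grass - 5  [with Grass=6]  = 1
Pop = Predator - 3·Migration + 4  [with Predator=1, Migration=2]  = -1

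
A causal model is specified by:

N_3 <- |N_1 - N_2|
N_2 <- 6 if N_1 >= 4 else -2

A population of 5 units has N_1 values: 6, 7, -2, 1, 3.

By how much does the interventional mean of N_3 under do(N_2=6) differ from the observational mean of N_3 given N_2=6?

2.9

Every unit gets N_2=6 under the intervention. N_3 values become 0, 1, 8, 5, 3; E[N_3|do(N_2=6)] = 3.4.
E[N_3|N_2=6] averages over only the 2 units with N_2=6 (N_1 = 6, 7): N_3 = 0, 1, mean 0.5.
Difference = 3.4 − 0.5 = 2.9.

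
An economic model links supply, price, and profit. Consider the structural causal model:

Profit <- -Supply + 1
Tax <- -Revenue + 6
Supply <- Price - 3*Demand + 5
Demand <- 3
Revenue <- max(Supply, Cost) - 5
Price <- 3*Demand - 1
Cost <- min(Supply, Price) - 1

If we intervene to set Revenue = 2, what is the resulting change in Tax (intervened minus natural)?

-3

The intervention breaks the incoming arrows to Revenue: Revenue <- max(Supply, Cost) - 5 no longer applies, and Revenue = 2.
Tax = -Revenue + 6  [with Revenue=2]  = 4
Without intervention: Price = 3*Demand - 1  [with Demand=3]  = 8; Supply = Price - 3*Demand + 5  [with Price=8, Demand=3]  = 4; Cost = min(Supply, Price) - 1  [with Supply=4, Price=8]  = 3; Revenue = max(Supply, Cost) - 5  [with Supply=4, Cost=3]  = -1; Tax = -Revenue + 6  [with Revenue=-1]  = 7.
Change = 4 − 7 = -3.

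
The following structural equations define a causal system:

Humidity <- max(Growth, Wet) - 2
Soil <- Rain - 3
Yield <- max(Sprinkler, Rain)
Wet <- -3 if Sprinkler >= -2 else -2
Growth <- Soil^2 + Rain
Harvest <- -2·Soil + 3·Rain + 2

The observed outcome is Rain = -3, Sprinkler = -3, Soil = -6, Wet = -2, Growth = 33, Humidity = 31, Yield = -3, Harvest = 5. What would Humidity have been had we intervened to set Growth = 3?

1

The intervention breaks the incoming arrows to Growth: Growth <- Soil^2 + Rain no longer applies, and Growth = 3.
Wet = -3 if Sprinkler >= -2 else -2  [with Sprinkler=-3]  = -2
Humidity = max(Growth, Wet) - 2  [with Growth=3, Wet=-2]  = 1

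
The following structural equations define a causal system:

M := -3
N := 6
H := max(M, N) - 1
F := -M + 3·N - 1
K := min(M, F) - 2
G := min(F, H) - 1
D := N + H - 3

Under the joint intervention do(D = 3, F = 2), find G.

1

Setting D = 3, F = 2 by intervention discards those variables' equations.
H = max(M, N) - 1  [with M=-3, N=6]  = 5
G = min(F, H) - 1  [with F=2, H=5]  = 1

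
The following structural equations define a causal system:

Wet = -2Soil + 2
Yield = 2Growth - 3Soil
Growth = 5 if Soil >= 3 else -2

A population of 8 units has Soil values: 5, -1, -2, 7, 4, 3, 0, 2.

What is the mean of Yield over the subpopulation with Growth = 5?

Conditioning on Growth=5 selects the 4 unit(s) with Soil ∈ {5, 7, 4, 3}. Their Yield values: -5, -11, -2, 1. Mean = -4.25.

-4.25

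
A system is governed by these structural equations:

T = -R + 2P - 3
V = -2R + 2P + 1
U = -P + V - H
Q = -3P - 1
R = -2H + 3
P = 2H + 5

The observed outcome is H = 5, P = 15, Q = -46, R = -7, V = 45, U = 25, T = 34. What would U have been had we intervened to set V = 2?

The intervention breaks the incoming arrows to V: V = -2R + 2P + 1 no longer applies, and V = 2.
P = 2H + 5  [with H=5]  = 15
U = -P + V - H  [with P=15, V=2, H=5]  = -18

-18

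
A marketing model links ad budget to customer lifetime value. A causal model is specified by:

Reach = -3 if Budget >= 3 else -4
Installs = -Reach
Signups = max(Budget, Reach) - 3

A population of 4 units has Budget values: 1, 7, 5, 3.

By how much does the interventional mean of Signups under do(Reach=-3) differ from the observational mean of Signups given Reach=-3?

Under do(Reach=-3), Reach's equation is replaced by Reach=-3 for every unit. Per-unit Signups: -2, 4, 2, 0. Mean = 1.
E[Signups|Reach=-3] averages over only the 3 units with Reach=-3 (Budget = 7, 5, 3): Signups = 4, 2, 0, mean 2.
Difference = 1 − 2 = -1.

-1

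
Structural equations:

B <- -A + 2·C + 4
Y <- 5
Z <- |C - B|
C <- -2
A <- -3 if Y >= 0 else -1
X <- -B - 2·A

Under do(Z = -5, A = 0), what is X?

The joint intervention fixes Z = -5, A = 0, removing each variable's own equation.
B = -A + 2·C + 4  [with A=0, C=-2]  = 0
X = -B - 2·A  [with B=0, A=0]  = 0

0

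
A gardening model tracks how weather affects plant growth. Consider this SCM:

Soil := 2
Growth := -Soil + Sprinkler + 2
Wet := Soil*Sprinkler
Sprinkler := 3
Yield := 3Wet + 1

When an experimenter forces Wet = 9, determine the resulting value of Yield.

28

do(Wet=9) replaces the equation Wet := Soil*Sprinkler with the constant Wet = 9.
Yield = 3Wet + 1  [with Wet=9]  = 28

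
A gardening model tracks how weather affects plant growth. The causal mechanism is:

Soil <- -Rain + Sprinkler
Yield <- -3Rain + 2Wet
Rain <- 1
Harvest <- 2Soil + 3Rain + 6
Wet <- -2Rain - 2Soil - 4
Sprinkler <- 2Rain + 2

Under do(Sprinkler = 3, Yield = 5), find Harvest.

13

Setting Sprinkler = 3, Yield = 5 by intervention discards those variables' equations.
Soil = -Rain + Sprinkler  [with Rain=1, Sprinkler=3]  = 2
Harvest = 2Soil + 3Rain + 6  [with Soil=2, Rain=1]  = 13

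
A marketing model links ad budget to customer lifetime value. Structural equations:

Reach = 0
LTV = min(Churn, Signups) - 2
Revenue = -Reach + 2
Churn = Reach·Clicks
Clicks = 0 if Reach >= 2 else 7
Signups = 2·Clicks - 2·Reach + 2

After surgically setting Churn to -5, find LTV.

-7

Under do(Churn=-5), the mechanism Churn = Reach·Clicks is discarded; Churn is fixed at -5.
Clicks = 0 if Reach >= 2 else 7  [with Reach=0]  = 7
Signups = 2·Clicks - 2·Reach + 2  [with Clicks=7, Reach=0]  = 16
LTV = min(Churn, Signups) - 2  [with Churn=-5, Signups=16]  = -7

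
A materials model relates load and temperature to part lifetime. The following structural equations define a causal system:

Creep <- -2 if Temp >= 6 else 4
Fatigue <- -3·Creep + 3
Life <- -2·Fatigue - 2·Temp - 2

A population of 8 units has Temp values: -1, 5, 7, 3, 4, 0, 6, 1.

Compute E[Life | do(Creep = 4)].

9.75

do(Creep=4) breaks Creep's dependence on Temp. With Creep=4 fixed, Life across the units is 18, 6, 2, 10, 8, 16, 4, 14, mean 9.75.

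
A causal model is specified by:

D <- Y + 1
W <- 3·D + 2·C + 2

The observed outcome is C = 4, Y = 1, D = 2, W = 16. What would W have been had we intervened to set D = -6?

-8

The intervention breaks the incoming arrows to D: D <- Y + 1 no longer applies, and D = -6.
W = 3·D + 2·C + 2  [with D=-6, C=4]  = -8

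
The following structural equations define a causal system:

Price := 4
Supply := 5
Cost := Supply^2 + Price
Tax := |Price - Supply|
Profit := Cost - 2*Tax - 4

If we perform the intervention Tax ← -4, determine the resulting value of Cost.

Under do(Tax=-4), the mechanism Tax := |Price - Supply| is discarded; Tax is fixed at -4.
Since Cost is not a descendant of the intervened variable, it is unaffected.
Cost = Supply^2 + Price  [with Supply=5, Price=4]  = 29

29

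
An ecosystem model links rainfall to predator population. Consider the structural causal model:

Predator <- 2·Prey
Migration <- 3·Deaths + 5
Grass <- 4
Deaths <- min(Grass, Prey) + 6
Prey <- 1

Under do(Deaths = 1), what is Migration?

Intervening sets Deaths = 1 and removes its equation (Deaths <- min(Grass, Prey) + 6).
Migration = 3·Deaths + 5  [with Deaths=1]  = 8

8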